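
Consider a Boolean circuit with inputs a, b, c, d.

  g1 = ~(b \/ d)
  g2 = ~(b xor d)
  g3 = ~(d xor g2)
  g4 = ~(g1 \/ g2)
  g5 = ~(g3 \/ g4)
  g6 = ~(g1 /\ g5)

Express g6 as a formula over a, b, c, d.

~((~(b \/ d)) /\ (~((~(d xor (~(b xor d)))) \/ (~((~(b \/ d)) \/ (~(b xor d)))))))

g1 = ~(b \/ d)
g2 = ~(b xor d)
g3 = ~(d xor g2) = ~(d xor (~(b xor d)))
g4 = ~(g1 \/ g2) = ~((~(b \/ d)) \/ (~(b xor d)))
g5 = ~(g3 \/ g4) = ~((~(d xor (~(b xor d)))) \/ (~((~(b \/ d)) \/ (~(b xor d)))))
g6 = ~(g1 /\ g5) = ~((~(b \/ d)) /\ (~((~(d xor (~(b xor d)))) \/ (~((~(b \/ d)) \/ (~(b xor d)))))))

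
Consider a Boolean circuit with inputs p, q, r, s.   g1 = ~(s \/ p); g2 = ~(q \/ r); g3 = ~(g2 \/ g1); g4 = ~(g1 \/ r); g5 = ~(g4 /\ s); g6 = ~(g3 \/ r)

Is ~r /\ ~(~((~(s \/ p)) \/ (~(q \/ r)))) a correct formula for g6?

g1 = ~(s \/ p)
g2 = ~(q \/ r)
g3 = ~(g2 \/ g1) = ~((~(q \/ r)) \/ (~(s \/ p)))
g6 = ~(g3 \/ r) = ~((~((~(q \/ r)) \/ (~(s \/ p)))) \/ r)
At p=0, q=0, r=1, s=0: circuit gives 0, formula gives 0.
At p=0, q=0, r=0, s=0: circuit gives 1, formula gives 1.
Agrees on all 16 inputs.

Yes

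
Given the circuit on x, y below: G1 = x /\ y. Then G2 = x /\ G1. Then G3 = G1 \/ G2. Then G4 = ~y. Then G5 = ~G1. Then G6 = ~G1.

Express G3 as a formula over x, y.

(x /\ y) \/ (x /\ (x /\ y))

G1 = x /\ y
G2 = x /\ G1 = x /\ (x /\ y)
G3 = G1 \/ G2 = (x /\ y) \/ (x /\ (x /\ y))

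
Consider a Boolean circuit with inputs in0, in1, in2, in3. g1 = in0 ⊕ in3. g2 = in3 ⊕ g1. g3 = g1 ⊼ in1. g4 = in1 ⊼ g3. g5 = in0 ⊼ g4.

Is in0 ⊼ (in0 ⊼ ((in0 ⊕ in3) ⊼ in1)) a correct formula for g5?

No

g1 = in0 ⊕ in3
g3 = g1 ⊼ in1 = (in0 ⊕ in3) ⊼ in1
g4 = in1 ⊼ g3 = in1 ⊼ ((in0 ⊕ in3) ⊼ in1)
g5 = in0 ⊼ g4 = in0 ⊼ (in1 ⊼ ((in0 ⊕ in3) ⊼ in1))
At in0=1, in1=0, in2=0, in3=0: circuit gives 0, formula gives 1.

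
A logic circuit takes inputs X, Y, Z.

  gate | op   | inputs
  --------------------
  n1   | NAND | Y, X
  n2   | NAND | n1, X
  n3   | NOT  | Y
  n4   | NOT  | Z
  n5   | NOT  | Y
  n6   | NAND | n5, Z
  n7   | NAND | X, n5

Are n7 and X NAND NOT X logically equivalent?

n5 = NOT Y
n7 = X NAND n5 = X NAND NOT Y
At X=1, Y=0, Z=0: circuit gives 0, formula gives 1.

No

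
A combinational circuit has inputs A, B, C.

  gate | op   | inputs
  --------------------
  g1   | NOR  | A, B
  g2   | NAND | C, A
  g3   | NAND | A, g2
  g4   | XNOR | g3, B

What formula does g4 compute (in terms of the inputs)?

g2 = C NAND A
g3 = A NAND g2 = A NAND (C NAND A)
g4 = g3 XNOR B = (A NAND (C NAND A)) XNOR B

(A NAND (C NAND A)) XNOR B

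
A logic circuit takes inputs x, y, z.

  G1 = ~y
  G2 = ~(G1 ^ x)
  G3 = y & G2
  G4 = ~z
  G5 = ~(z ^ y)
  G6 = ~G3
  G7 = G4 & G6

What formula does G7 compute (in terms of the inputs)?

G1 = ~y
G2 = ~(G1 ^ x) = ~(~y ^ x)
G3 = y & G2 = y & (~(~y ^ x))
G4 = ~z
G6 = ~G3 = ~(y & (~(~y ^ x)))
G7 = G4 & G6 = ~z & ~(y & (~(~y ^ x)))

~z & ~(y & (~(~y ^ x)))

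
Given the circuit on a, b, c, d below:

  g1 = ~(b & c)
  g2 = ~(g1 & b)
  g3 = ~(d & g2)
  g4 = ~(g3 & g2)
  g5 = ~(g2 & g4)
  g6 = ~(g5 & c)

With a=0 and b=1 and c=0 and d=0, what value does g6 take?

1

g1 = ~(1 & 0) = 1
g2 = ~(1 & 1) = 0
g3 = ~(0 & 0) = 1
g4 = ~(1 & 0) = 1
g5 = ~(0 & 1) = 1
g6 = ~(1 & 0) = 1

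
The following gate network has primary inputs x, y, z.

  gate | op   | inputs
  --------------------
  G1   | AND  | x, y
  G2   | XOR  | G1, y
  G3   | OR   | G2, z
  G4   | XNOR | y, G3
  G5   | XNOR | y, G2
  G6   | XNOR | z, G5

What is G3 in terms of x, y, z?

G1 = x AND y
G2 = G1 XOR y = (x AND y) XOR y
G3 = G2 OR z = ((x AND y) XOR y) OR z

((x AND y) XOR y) OR z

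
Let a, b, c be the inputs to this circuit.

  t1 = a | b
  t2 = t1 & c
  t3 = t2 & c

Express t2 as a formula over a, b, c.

(a | b) & c

t1 = a | b
t2 = t1 & c = (a | b) & c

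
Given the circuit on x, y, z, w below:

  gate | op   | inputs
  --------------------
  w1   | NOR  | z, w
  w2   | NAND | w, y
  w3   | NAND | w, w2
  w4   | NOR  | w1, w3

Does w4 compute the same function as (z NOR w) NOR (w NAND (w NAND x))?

No

w1 = z NOR w
w2 = w NAND y
w3 = w NAND w2 = w NAND (w NAND y)
w4 = w1 NOR w3 = (z NOR w) NOR (w NAND (w NAND y))
At x=0, y=1, z=0, w=1: circuit gives 0, formula gives 1.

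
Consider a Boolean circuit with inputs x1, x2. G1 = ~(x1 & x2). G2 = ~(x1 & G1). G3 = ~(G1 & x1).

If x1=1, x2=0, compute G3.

0

G1 = ~(1 & 0) = 1
G3 = ~(1 & 1) = 0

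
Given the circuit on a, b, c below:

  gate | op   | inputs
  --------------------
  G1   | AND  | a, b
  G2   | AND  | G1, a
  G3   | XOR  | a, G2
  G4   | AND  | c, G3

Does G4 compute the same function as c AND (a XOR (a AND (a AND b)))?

G1 = a AND b
G2 = G1 AND a = (a AND b) AND a
G3 = a XOR G2 = a XOR ((a AND b) AND a)
G4 = c AND G3 = c AND (a XOR ((a AND b) AND a))
At a=0, b=0, c=0: circuit gives 0, formula gives 0.
At a=1, b=0, c=1: circuit gives 1, formula gives 1.
Agrees on all 8 inputs.

Yes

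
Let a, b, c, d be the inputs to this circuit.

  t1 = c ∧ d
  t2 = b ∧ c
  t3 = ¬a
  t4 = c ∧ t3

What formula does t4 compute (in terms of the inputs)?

t3 = ¬a
t4 = c ∧ t3 = c ∧ ¬a

c ∧ ¬a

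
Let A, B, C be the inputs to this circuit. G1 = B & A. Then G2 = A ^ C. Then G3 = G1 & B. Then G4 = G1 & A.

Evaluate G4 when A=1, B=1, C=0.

1

G1 = 1 & 1 = 1
G4 = 1 & 1 = 1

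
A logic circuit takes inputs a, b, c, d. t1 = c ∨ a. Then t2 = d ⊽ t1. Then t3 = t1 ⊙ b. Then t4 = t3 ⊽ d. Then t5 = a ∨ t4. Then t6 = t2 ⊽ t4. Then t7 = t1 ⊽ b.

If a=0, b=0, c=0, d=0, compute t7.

t1 = 0 ∨ 0 = 0
t7 = 0 ⊽ 0 = 1

1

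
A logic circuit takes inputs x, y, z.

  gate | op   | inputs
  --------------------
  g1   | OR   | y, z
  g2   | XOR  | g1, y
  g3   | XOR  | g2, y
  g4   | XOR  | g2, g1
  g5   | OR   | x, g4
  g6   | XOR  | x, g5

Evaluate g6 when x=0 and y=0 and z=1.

g1 = 0 OR 1 = 1
g2 = 1 XOR 0 = 1
g4 = 1 XOR 1 = 0
g5 = 0 OR 0 = 0
g6 = 0 XOR 0 = 0

0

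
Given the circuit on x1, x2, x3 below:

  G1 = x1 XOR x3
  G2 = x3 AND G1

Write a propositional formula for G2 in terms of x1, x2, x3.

x3 AND (x1 XOR x3)

G1 = x1 XOR x3
G2 = x3 AND G1 = x3 AND (x1 XOR x3)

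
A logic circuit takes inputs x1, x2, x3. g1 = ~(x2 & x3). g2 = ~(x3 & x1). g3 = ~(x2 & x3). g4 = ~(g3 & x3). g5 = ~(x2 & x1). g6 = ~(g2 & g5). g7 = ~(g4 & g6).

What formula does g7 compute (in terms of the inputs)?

~((~((~(x2 & x3)) & x3)) & (~((~(x3 & x1)) & (~(x2 & x1)))))

g2 = ~(x3 & x1)
g3 = ~(x2 & x3)
g4 = ~(g3 & x3) = ~((~(x2 & x3)) & x3)
g5 = ~(x2 & x1)
g6 = ~(g2 & g5) = ~((~(x3 & x1)) & (~(x2 & x1)))
g7 = ~(g4 & g6) = ~((~((~(x2 & x3)) & x3)) & (~((~(x3 & x1)) & (~(x2 & x1)))))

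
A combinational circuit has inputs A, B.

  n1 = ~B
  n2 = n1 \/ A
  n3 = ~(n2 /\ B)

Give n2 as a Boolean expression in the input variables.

n1 = ~B
n2 = n1 \/ A = ~B \/ A

~B \/ A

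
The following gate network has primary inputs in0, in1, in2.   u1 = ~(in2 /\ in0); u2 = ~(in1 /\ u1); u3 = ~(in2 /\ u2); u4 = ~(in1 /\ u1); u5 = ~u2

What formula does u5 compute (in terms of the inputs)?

~(~(in1 /\ (~(in2 /\ in0))))

u1 = ~(in2 /\ in0)
u2 = ~(in1 /\ u1) = ~(in1 /\ (~(in2 /\ in0)))
u5 = ~u2 = ~(~(in1 /\ (~(in2 /\ in0))))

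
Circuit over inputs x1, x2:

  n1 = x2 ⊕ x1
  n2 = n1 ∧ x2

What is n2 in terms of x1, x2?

n1 = x2 ⊕ x1
n2 = n1 ∧ x2 = (x2 ⊕ x1) ∧ x2

(x2 ⊕ x1) ∧ x2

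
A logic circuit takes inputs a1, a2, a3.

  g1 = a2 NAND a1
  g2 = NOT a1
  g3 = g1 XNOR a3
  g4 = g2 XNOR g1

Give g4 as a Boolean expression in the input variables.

NOT a1 XNOR (a2 NAND a1)

g1 = a2 NAND a1
g2 = NOT a1
g4 = g2 XNOR g1 = NOT a1 XNOR (a2 NAND a1)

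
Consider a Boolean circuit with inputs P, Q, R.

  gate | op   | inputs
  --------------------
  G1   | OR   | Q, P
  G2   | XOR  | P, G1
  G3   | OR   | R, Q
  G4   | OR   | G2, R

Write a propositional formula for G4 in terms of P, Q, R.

G1 = Q OR P
G2 = P XOR G1 = P XOR (Q OR P)
G4 = G2 OR R = (P XOR (Q OR P)) OR R

(P XOR (Q OR P)) OR R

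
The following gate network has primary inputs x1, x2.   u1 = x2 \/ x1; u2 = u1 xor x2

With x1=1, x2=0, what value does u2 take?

1

u1 = 0 \/ 1 = 1
u2 = 1 xor 0 = 1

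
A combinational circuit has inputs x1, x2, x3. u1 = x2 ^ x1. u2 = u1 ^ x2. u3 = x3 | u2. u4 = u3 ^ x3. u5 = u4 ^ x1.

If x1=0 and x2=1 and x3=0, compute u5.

u1 = 1 ^ 0 = 1
u2 = 1 ^ 1 = 0
u3 = 0 | 0 = 0
u4 = 0 ^ 0 = 0
u5 = 0 ^ 0 = 0

0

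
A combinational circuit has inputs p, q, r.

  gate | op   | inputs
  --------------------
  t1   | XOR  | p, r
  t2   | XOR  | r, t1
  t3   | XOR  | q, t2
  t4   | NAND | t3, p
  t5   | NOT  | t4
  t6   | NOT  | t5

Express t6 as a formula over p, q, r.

t1 = p XOR r
t2 = r XOR t1 = r XOR (p XOR r)
t3 = q XOR t2 = q XOR (r XOR (p XOR r))
t4 = t3 NAND p = (q XOR (r XOR (p XOR r))) NAND p
t5 = NOT t4 = NOT ((q XOR (r XOR (p XOR r))) NAND p)
t6 = NOT t5 = NOT NOT ((q XOR (r XOR (p XOR r))) NAND p)

NOT NOT ((q XOR (r XOR (p XOR r))) NAND p)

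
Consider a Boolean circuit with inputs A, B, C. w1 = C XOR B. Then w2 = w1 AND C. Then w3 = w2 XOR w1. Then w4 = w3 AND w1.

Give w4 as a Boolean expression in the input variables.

w1 = C XOR B
w2 = w1 AND C = (C XOR B) AND C
w3 = w2 XOR w1 = ((C XOR B) AND C) XOR (C XOR B)
w4 = w3 AND w1 = (((C XOR B) AND C) XOR (C XOR B)) AND (C XOR B)

(((C XOR B) AND C) XOR (C XOR B)) AND (C XOR B)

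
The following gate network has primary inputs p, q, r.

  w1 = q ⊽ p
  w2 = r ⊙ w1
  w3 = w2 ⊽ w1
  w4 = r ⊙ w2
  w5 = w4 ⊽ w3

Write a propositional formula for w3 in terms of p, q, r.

(r ⊙ (q ⊽ p)) ⊽ (q ⊽ p)

w1 = q ⊽ p
w2 = r ⊙ w1 = r ⊙ (q ⊽ p)
w3 = w2 ⊽ w1 = (r ⊙ (q ⊽ p)) ⊽ (q ⊽ p)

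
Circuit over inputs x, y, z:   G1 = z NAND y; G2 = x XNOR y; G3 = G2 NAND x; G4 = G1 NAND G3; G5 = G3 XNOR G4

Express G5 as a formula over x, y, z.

G1 = z NAND y
G2 = x XNOR y
G3 = G2 NAND x = (x XNOR y) NAND x
G4 = G1 NAND G3 = (z NAND y) NAND ((x XNOR y) NAND x)
G5 = G3 XNOR G4 = ((x XNOR y) NAND x) XNOR ((z NAND y) NAND ((x XNOR y) NAND x))

((x XNOR y) NAND x) XNOR ((z NAND y) NAND ((x XNOR y) NAND x))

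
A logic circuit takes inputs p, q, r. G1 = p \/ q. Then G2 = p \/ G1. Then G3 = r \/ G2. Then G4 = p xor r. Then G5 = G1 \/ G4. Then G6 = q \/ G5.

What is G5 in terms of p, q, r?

G1 = p \/ q
G4 = p xor r
G5 = G1 \/ G4 = (p \/ q) \/ (p xor r)

(p \/ q) \/ (p xor r)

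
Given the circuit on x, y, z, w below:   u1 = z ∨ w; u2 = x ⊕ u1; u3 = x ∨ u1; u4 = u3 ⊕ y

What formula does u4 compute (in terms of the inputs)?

u1 = z ∨ w
u3 = x ∨ u1 = x ∨ (z ∨ w)
u4 = u3 ⊕ y = (x ∨ (z ∨ w)) ⊕ y

(x ∨ (z ∨ w)) ⊕ y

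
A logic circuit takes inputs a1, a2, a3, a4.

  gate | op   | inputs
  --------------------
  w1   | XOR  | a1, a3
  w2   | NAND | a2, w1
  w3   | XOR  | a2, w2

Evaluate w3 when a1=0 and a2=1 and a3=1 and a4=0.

w1 = 0 XOR 1 = 1
w2 = 1 NAND 1 = 0
w3 = 1 XOR 0 = 1

1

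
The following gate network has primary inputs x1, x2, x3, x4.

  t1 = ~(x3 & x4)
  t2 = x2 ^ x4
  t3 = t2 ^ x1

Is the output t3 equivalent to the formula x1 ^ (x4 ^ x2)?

t2 = x2 ^ x4
t3 = t2 ^ x1 = (x2 ^ x4) ^ x1
At x1=0, x2=0, x3=0, x4=0: circuit gives 0, formula gives 0.
At x1=0, x2=0, x3=0, x4=1: circuit gives 1, formula gives 1.
Agrees on all 16 inputs.

Yes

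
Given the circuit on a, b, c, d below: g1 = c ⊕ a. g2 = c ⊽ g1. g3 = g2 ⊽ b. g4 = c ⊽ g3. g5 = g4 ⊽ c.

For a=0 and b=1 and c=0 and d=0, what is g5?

0

g1 = 0 ⊕ 0 = 0
g2 = 0 ⊽ 0 = 1
g3 = 1 ⊽ 1 = 0
g4 = 0 ⊽ 0 = 1
g5 = 1 ⊽ 0 = 0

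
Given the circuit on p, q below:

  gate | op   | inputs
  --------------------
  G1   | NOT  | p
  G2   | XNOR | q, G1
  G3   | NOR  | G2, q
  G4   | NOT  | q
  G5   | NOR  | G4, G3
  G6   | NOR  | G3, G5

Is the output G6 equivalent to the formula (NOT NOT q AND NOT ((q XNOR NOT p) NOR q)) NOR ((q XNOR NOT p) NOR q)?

G1 = NOT p
G2 = q XNOR G1 = q XNOR NOT p
G3 = G2 NOR q = (q XNOR NOT p) NOR q
G4 = NOT q
G5 = G4 NOR G3 = NOT q NOR ((q XNOR NOT p) NOR q)
G6 = G3 NOR G5 = ((q XNOR NOT p) NOR q) NOR (NOT q NOR ((q XNOR NOT p) NOR q))
At p=0, q=0: circuit gives 0, formula gives 0.
At p=1, q=0: circuit gives 1, formula gives 1.
Agrees on all 4 inputs.

Yes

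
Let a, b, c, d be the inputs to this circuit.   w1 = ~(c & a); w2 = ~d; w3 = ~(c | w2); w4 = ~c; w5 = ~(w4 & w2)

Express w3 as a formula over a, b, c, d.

w2 = ~d
w3 = ~(c | w2) = ~(c | ~d)

~(c | ~d)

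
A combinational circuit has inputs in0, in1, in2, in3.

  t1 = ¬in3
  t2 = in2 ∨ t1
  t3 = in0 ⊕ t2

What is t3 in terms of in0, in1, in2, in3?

t1 = ¬in3
t2 = in2 ∨ t1 = in2 ∨ ¬in3
t3 = in0 ⊕ t2 = in0 ⊕ (in2 ∨ ¬in3)

in0 ⊕ (in2 ∨ ¬in3)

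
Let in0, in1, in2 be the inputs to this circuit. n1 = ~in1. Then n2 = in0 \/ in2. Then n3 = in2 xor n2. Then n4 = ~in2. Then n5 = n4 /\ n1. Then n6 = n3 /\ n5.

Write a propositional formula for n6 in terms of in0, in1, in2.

n1 = ~in1
n2 = in0 \/ in2
n3 = in2 xor n2 = in2 xor (in0 \/ in2)
n4 = ~in2
n5 = n4 /\ n1 = ~in2 /\ ~in1
n6 = n3 /\ n5 = (in2 xor (in0 \/ in2)) /\ (~in2 /\ ~in1)

(in2 xor (in0 \/ in2)) /\ (~in2 /\ ~in1)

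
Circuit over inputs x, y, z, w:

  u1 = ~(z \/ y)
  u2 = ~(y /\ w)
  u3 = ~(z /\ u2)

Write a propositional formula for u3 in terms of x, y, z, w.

~(z /\ (~(y /\ w)))

u2 = ~(y /\ w)
u3 = ~(z /\ u2) = ~(z /\ (~(y /\ w)))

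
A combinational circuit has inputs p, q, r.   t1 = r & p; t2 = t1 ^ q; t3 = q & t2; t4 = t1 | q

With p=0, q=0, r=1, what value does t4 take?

t1 = 1 & 0 = 0
t4 = 0 | 0 = 0

0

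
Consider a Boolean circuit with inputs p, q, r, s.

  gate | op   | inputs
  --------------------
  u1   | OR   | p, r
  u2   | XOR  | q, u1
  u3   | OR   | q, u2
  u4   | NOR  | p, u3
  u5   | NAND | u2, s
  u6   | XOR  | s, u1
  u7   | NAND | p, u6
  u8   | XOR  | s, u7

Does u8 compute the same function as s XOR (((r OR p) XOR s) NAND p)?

u1 = p OR r
u6 = s XOR u1 = s XOR (p OR r)
u7 = p NAND u6 = p NAND (s XOR (p OR r))
u8 = s XOR u7 = s XOR (p NAND (s XOR (p OR r)))
At p=0, q=0, r=0, s=1: circuit gives 0, formula gives 0.
At p=0, q=0, r=0, s=0: circuit gives 1, formula gives 1.
Agrees on all 16 inputs.

Yes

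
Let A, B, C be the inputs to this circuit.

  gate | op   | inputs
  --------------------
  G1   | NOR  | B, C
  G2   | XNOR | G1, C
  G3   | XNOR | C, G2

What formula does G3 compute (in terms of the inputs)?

C XNOR ((B NOR C) XNOR C)

G1 = B NOR C
G2 = G1 XNOR C = (B NOR C) XNOR C
G3 = C XNOR G2 = C XNOR ((B NOR C) XNOR C)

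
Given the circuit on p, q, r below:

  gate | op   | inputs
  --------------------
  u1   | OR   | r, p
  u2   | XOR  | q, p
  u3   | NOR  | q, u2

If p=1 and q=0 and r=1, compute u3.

u2 = 0 XOR 1 = 1
u3 = 0 NOR 1 = 0

0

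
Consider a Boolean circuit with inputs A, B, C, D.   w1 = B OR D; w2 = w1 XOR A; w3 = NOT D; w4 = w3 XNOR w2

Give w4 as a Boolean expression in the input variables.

NOT D XNOR ((B OR D) XOR A)

w1 = B OR D
w2 = w1 XOR A = (B OR D) XOR A
w3 = NOT D
w4 = w3 XNOR w2 = NOT D XNOR ((B OR D) XOR A)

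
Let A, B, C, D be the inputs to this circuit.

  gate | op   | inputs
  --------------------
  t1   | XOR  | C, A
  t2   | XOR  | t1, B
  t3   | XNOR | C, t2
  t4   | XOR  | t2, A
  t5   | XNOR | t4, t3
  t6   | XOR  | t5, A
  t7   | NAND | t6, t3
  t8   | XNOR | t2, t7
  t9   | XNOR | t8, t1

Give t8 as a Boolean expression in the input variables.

t1 = C XOR A
t2 = t1 XOR B = (C XOR A) XOR B
t3 = C XNOR t2 = C XNOR ((C XOR A) XOR B)
t4 = t2 XOR A = ((C XOR A) XOR B) XOR A
t5 = t4 XNOR t3 = (((C XOR A) XOR B) XOR A) XNOR (C XNOR ((C XOR A) XOR B))
t6 = t5 XOR A = ((((C XOR A) XOR B) XOR A) XNOR (C XNOR ((C XOR A) XOR B))) XOR A
t7 = t6 NAND t3 = (((((C XOR A) XOR B) XOR A) XNOR (C XNOR ((C XOR A) XOR B))) XOR A) NAND (C XNOR ((C XOR A) XOR B))
t8 = t2 XNOR t7 = ((C XOR A) XOR B) XNOR ((((((C XOR A) XOR B) XOR A) XNOR (C XNOR ((C XOR A) XOR B))) XOR A) NAND (C XNOR ((C XOR A) XOR B)))

((C XOR A) XOR B) XNOR ((((((C XOR A) XOR B) XOR A) XNOR (C XNOR ((C XOR A) XOR B))) XOR A) NAND (C XNOR ((C XOR A) XOR B)))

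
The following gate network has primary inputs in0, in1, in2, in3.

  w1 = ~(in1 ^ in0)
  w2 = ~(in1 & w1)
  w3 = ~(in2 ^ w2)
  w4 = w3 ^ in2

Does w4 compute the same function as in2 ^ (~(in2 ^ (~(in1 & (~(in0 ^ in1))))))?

w1 = ~(in1 ^ in0)
w2 = ~(in1 & w1) = ~(in1 & (~(in1 ^ in0)))
w3 = ~(in2 ^ w2) = ~(in2 ^ (~(in1 & (~(in1 ^ in0)))))
w4 = w3 ^ in2 = (~(in2 ^ (~(in1 & (~(in1 ^ in0)))))) ^ in2
At in0=0, in1=0, in2=0, in3=0: circuit gives 0, formula gives 0.
At in0=1, in1=1, in2=0, in3=0: circuit gives 1, formula gives 1.
Agrees on all 16 inputs.

Yes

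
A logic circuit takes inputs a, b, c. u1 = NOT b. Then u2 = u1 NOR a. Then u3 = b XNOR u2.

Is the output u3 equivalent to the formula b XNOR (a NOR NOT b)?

u1 = NOT b
u2 = u1 NOR a = NOT b NOR a
u3 = b XNOR u2 = b XNOR (NOT b NOR a)
At a=1, b=1, c=0: circuit gives 0, formula gives 0.
At a=0, b=0, c=0: circuit gives 1, formula gives 1.
Agrees on all 8 inputs.

Yes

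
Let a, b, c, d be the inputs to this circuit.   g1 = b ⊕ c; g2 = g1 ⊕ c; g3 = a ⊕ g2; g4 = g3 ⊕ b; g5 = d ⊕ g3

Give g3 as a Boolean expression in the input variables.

g1 = b ⊕ c
g2 = g1 ⊕ c = (b ⊕ c) ⊕ c
g3 = a ⊕ g2 = a ⊕ ((b ⊕ c) ⊕ c)

a ⊕ ((b ⊕ c) ⊕ c)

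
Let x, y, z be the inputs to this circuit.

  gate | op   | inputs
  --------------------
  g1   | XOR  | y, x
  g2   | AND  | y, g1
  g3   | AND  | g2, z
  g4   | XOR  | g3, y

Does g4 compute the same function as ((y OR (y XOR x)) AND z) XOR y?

g1 = y XOR x
g2 = y AND g1 = y AND (y XOR x)
g3 = g2 AND z = (y AND (y XOR x)) AND z
g4 = g3 XOR y = ((y AND (y XOR x)) AND z) XOR y
At x=1, y=0, z=1: circuit gives 0, formula gives 1.

No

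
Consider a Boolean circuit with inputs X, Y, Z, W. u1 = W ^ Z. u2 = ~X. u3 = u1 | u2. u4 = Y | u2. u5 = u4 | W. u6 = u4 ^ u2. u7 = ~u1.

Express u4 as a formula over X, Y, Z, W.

u2 = ~X
u4 = Y | u2 = Y | ~X

Y | ~X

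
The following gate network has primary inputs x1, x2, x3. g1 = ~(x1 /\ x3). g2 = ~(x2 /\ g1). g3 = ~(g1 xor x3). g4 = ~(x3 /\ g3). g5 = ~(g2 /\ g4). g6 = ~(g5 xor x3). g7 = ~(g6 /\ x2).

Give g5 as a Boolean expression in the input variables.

g1 = ~(x1 /\ x3)
g2 = ~(x2 /\ g1) = ~(x2 /\ (~(x1 /\ x3)))
g3 = ~(g1 xor x3) = ~((~(x1 /\ x3)) xor x3)
g4 = ~(x3 /\ g3) = ~(x3 /\ (~((~(x1 /\ x3)) xor x3)))
g5 = ~(g2 /\ g4) = ~((~(x2 /\ (~(x1 /\ x3)))) /\ (~(x3 /\ (~((~(x1 /\ x3)) xor x3)))))

~((~(x2 /\ (~(x1 /\ x3)))) /\ (~(x3 /\ (~((~(x1 /\ x3)) xor x3)))))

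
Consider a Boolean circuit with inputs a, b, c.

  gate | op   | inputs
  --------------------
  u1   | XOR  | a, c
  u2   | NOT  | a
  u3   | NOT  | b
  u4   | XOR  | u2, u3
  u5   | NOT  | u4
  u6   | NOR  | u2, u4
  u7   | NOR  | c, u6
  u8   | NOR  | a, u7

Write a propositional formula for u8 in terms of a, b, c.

a NOR (c NOR (NOT a NOR (NOT a XOR NOT b)))

u2 = NOT a
u3 = NOT b
u4 = u2 XOR u3 = NOT a XOR NOT b
u6 = u2 NOR u4 = NOT a NOR (NOT a XOR NOT b)
u7 = c NOR u6 = c NOR (NOT a NOR (NOT a XOR NOT b))
u8 = a NOR u7 = a NOR (c NOR (NOT a NOR (NOT a XOR NOT b)))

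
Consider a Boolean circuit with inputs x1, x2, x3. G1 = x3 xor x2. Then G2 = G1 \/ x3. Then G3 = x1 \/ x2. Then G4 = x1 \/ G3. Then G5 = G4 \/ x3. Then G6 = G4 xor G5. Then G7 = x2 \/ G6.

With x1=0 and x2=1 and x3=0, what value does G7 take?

1

G3 = 0 \/ 1 = 1
G4 = 0 \/ 1 = 1
G5 = 1 \/ 0 = 1
G6 = 1 xor 1 = 0
G7 = 1 \/ 0 = 1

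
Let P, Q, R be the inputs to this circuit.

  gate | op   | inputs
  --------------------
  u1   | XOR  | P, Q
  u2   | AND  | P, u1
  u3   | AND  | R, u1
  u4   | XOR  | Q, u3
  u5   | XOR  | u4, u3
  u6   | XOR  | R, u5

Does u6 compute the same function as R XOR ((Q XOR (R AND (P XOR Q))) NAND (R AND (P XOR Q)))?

u1 = P XOR Q
u3 = R AND u1 = R AND (P XOR Q)
u4 = Q XOR u3 = Q XOR (R AND (P XOR Q))
u5 = u4 XOR u3 = (Q XOR (R AND (P XOR Q))) XOR (R AND (P XOR Q))
u6 = R XOR u5 = R XOR ((Q XOR (R AND (P XOR Q))) XOR (R AND (P XOR Q)))
At P=0, Q=0, R=0: circuit gives 0, formula gives 1.

No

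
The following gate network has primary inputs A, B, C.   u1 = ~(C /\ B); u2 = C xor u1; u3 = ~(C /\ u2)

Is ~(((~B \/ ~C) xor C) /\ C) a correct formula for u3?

Yes

u1 = ~(C /\ B)
u2 = C xor u1 = C xor (~(C /\ B))
u3 = ~(C /\ u2) = ~(C /\ (C xor (~(C /\ B))))
At A=0, B=1, C=1: circuit gives 0, formula gives 0.
At A=0, B=0, C=0: circuit gives 1, formula gives 1.
Agrees on all 8 inputs.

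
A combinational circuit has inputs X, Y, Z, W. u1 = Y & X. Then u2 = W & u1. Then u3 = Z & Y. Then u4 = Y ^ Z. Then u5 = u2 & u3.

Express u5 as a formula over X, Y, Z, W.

u1 = Y & X
u2 = W & u1 = W & (Y & X)
u3 = Z & Y
u5 = u2 & u3 = (W & (Y & X)) & (Z & Y)

(W & (Y & X)) & (Z & Y)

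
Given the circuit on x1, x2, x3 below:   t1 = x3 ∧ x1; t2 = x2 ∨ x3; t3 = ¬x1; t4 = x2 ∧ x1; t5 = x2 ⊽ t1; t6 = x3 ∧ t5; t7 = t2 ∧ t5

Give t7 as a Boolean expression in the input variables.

t1 = x3 ∧ x1
t2 = x2 ∨ x3
t5 = x2 ⊽ t1 = x2 ⊽ (x3 ∧ x1)
t7 = t2 ∧ t5 = (x2 ∨ x3) ∧ (x2 ⊽ (x3 ∧ x1))

(x2 ∨ x3) ∧ (x2 ⊽ (x3 ∧ x1))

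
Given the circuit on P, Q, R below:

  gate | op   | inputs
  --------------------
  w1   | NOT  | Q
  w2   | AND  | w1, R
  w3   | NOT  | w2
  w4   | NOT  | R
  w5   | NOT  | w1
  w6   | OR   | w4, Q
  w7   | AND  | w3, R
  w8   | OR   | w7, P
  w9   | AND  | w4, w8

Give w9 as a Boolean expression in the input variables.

w1 = NOT Q
w2 = w1 AND R = NOT Q AND R
w3 = NOT w2 = NOT (NOT Q AND R)
w4 = NOT R
w7 = w3 AND R = NOT (NOT Q AND R) AND R
w8 = w7 OR P = (NOT (NOT Q AND R) AND R) OR P
w9 = w4 AND w8 = NOT R AND ((NOT (NOT Q AND R) AND R) OR P)

NOT R AND ((NOT (NOT Q AND R) AND R) OR P)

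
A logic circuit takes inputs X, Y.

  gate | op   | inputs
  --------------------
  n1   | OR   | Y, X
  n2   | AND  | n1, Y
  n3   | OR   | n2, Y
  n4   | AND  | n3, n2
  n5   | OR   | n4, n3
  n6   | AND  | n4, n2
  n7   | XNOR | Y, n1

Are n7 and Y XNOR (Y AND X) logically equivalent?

n1 = Y OR X
n7 = Y XNOR n1 = Y XNOR (Y OR X)
At X=0, Y=1: circuit gives 1, formula gives 0.

No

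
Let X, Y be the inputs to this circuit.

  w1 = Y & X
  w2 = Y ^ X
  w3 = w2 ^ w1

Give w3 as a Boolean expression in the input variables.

w1 = Y & X
w2 = Y ^ X
w3 = w2 ^ w1 = (Y ^ X) ^ (Y & X)

(Y ^ X) ^ (Y & X)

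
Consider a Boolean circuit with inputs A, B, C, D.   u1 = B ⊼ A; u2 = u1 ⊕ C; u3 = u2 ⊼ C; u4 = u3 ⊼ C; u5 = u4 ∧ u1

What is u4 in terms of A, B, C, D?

(((B ⊼ A) ⊕ C) ⊼ C) ⊼ C

u1 = B ⊼ A
u2 = u1 ⊕ C = (B ⊼ A) ⊕ C
u3 = u2 ⊼ C = ((B ⊼ A) ⊕ C) ⊼ C
u4 = u3 ⊼ C = (((B ⊼ A) ⊕ C) ⊼ C) ⊼ C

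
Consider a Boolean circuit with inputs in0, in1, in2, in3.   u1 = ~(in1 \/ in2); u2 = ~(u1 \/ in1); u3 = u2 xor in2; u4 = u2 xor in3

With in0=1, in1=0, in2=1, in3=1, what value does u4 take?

u1 = ~(0 \/ 1) = 0
u2 = ~(0 \/ 0) = 1
u4 = 1 xor 1 = 0

0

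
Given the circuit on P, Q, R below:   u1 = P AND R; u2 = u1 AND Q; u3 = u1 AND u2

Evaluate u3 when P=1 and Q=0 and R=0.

0

u1 = 1 AND 0 = 0
u2 = 0 AND 0 = 0
u3 = 0 AND 0 = 0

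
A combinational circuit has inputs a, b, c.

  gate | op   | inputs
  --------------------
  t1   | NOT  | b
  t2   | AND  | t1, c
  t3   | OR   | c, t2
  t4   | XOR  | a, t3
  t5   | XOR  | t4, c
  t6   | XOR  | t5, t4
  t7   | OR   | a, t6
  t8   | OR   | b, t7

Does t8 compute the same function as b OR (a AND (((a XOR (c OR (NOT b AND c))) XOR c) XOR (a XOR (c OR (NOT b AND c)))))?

t1 = NOT b
t2 = t1 AND c = NOT b AND c
t3 = c OR t2 = c OR (NOT b AND c)
t4 = a XOR t3 = a XOR (c OR (NOT b AND c))
t5 = t4 XOR c = (a XOR (c OR (NOT b AND c))) XOR c
t6 = t5 XOR t4 = ((a XOR (c OR (NOT b AND c))) XOR c) XOR (a XOR (c OR (NOT b AND c)))
t7 = a OR t6 = a OR (((a XOR (c OR (NOT b AND c))) XOR c) XOR (a XOR (c OR (NOT b AND c))))
t8 = b OR t7 = b OR (a OR (((a XOR (c OR (NOT b AND c))) XOR c) XOR (a XOR (c OR (NOT b AND c)))))
At a=0, b=0, c=1: circuit gives 1, formula gives 0.

No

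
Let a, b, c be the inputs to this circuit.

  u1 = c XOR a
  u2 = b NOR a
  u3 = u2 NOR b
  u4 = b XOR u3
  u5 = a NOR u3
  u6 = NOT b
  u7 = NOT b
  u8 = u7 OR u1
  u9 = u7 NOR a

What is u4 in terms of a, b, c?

b XOR ((b NOR a) NOR b)

u2 = b NOR a
u3 = u2 NOR b = (b NOR a) NOR b
u4 = b XOR u3 = b XOR ((b NOR a) NOR b)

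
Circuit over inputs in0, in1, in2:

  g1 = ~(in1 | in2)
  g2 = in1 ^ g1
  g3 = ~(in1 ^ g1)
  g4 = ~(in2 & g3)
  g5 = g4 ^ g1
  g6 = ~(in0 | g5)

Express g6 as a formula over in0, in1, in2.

g1 = ~(in1 | in2)
g3 = ~(in1 ^ g1) = ~(in1 ^ (~(in1 | in2)))
g4 = ~(in2 & g3) = ~(in2 & (~(in1 ^ (~(in1 | in2)))))
g5 = g4 ^ g1 = (~(in2 & (~(in1 ^ (~(in1 | in2)))))) ^ (~(in1 | in2))
g6 = ~(in0 | g5) = ~(in0 | ((~(in2 & (~(in1 ^ (~(in1 | in2)))))) ^ (~(in1 | in2))))

~(in0 | ((~(in2 & (~(in1 ^ (~(in1 | in2)))))) ^ (~(in1 | in2))))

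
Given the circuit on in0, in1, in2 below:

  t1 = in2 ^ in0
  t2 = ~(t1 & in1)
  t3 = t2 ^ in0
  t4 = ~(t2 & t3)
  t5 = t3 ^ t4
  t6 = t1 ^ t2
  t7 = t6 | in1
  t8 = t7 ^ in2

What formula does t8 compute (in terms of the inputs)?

t1 = in2 ^ in0
t2 = ~(t1 & in1) = ~((in2 ^ in0) & in1)
t6 = t1 ^ t2 = (in2 ^ in0) ^ (~((in2 ^ in0) & in1))
t7 = t6 | in1 = ((in2 ^ in0) ^ (~((in2 ^ in0) & in1))) | in1
t8 = t7 ^ in2 = (((in2 ^ in0) ^ (~((in2 ^ in0) & in1))) | in1) ^ in2

(((in2 ^ in0) ^ (~((in2 ^ in0) & in1))) | in1) ^ in2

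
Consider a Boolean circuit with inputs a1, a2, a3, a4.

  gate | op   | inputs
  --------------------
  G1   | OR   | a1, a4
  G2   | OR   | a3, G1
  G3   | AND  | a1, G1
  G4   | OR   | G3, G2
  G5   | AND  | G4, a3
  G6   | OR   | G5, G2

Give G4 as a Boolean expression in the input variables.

(a1 AND (a1 OR a4)) OR (a3 OR (a1 OR a4))

G1 = a1 OR a4
G2 = a3 OR G1 = a3 OR (a1 OR a4)
G3 = a1 AND G1 = a1 AND (a1 OR a4)
G4 = G3 OR G2 = (a1 AND (a1 OR a4)) OR (a3 OR (a1 OR a4))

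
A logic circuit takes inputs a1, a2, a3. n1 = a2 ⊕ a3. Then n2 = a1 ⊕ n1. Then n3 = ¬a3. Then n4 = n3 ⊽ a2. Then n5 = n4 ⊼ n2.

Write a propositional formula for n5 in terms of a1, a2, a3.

(¬a3 ⊽ a2) ⊼ (a1 ⊕ (a2 ⊕ a3))

n1 = a2 ⊕ a3
n2 = a1 ⊕ n1 = a1 ⊕ (a2 ⊕ a3)
n3 = ¬a3
n4 = n3 ⊽ a2 = ¬a3 ⊽ a2
n5 = n4 ⊼ n2 = (¬a3 ⊽ a2) ⊼ (a1 ⊕ (a2 ⊕ a3))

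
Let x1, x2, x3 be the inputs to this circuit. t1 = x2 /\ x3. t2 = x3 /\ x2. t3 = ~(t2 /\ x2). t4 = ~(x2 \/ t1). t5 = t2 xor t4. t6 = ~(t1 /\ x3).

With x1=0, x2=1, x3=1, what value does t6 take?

0

t1 = 1 /\ 1 = 1
t6 = ~(1 /\ 1) = 0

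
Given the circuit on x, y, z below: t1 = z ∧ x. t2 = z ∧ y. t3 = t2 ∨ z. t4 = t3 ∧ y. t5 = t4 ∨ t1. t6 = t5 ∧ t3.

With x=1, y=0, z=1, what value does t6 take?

t1 = 1 ∧ 1 = 1
t2 = 1 ∧ 0 = 0
t3 = 0 ∨ 1 = 1
t4 = 1 ∧ 0 = 0
t5 = 0 ∨ 1 = 1
t6 = 1 ∧ 1 = 1

1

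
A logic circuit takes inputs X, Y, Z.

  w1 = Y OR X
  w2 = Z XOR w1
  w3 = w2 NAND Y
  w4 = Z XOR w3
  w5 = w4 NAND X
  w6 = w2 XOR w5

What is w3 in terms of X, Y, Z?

(Z XOR (Y OR X)) NAND Y

w1 = Y OR X
w2 = Z XOR w1 = Z XOR (Y OR X)
w3 = w2 NAND Y = (Z XOR (Y OR X)) NAND Y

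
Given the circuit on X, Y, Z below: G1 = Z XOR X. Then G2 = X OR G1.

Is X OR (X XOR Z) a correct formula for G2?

G1 = Z XOR X
G2 = X OR G1 = X OR (Z XOR X)
At X=0, Y=0, Z=0: circuit gives 0, formula gives 0.
At X=0, Y=0, Z=1: circuit gives 1, formula gives 1.
Agrees on all 8 inputs.

Yes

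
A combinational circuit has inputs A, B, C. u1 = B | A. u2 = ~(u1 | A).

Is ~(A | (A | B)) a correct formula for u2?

Yes

u1 = B | A
u2 = ~(u1 | A) = ~((B | A) | A)
At A=0, B=1, C=0: circuit gives 0, formula gives 0.
At A=0, B=0, C=0: circuit gives 1, formula gives 1.
Agrees on all 8 inputs.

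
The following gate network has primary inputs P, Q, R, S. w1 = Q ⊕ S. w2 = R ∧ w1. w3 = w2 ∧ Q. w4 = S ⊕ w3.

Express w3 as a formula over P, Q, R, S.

w1 = Q ⊕ S
w2 = R ∧ w1 = R ∧ (Q ⊕ S)
w3 = w2 ∧ Q = (R ∧ (Q ⊕ S)) ∧ Q

(R ∧ (Q ⊕ S)) ∧ Q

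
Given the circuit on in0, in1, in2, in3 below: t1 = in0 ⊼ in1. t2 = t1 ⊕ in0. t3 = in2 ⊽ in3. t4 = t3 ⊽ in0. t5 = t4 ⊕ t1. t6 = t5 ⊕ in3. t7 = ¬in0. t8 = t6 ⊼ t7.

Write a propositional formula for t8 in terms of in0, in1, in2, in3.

t1 = in0 ⊼ in1
t3 = in2 ⊽ in3
t4 = t3 ⊽ in0 = (in2 ⊽ in3) ⊽ in0
t5 = t4 ⊕ t1 = ((in2 ⊽ in3) ⊽ in0) ⊕ (in0 ⊼ in1)
t6 = t5 ⊕ in3 = (((in2 ⊽ in3) ⊽ in0) ⊕ (in0 ⊼ in1)) ⊕ in3
t7 = ¬in0
t8 = t6 ⊼ t7 = ((((in2 ⊽ in3) ⊽ in0) ⊕ (in0 ⊼ in1)) ⊕ in3) ⊼ ¬in0

((((in2 ⊽ in3) ⊽ in0) ⊕ (in0 ⊼ in1)) ⊕ in3) ⊼ ¬in0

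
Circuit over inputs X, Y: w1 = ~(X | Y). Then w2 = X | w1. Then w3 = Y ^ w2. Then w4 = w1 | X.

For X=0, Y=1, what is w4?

0

w1 = ~(0 | 1) = 0
w4 = 0 | 0 = 0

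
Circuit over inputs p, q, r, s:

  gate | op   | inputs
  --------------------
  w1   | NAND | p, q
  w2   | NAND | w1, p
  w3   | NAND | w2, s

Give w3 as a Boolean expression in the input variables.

((p NAND q) NAND p) NAND s

w1 = p NAND q
w2 = w1 NAND p = (p NAND q) NAND p
w3 = w2 NAND s = ((p NAND q) NAND p) NAND s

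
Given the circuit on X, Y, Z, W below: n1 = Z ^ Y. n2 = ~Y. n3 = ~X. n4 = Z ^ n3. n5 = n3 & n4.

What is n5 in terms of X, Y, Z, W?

n3 = ~X
n4 = Z ^ n3 = Z ^ ~X
n5 = n3 & n4 = ~X & (Z ^ ~X)

~X & (Z ^ ~X)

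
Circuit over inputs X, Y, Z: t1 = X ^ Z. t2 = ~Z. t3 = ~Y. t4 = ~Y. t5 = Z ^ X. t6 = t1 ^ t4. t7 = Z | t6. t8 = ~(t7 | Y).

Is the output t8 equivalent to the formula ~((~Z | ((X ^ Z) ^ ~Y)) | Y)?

t1 = X ^ Z
t4 = ~Y
t6 = t1 ^ t4 = (X ^ Z) ^ ~Y
t7 = Z | t6 = Z | ((X ^ Z) ^ ~Y)
t8 = ~(t7 | Y) = ~((Z | ((X ^ Z) ^ ~Y)) | Y)
At X=0, Y=0, Z=1: circuit gives 0, formula gives 1.

No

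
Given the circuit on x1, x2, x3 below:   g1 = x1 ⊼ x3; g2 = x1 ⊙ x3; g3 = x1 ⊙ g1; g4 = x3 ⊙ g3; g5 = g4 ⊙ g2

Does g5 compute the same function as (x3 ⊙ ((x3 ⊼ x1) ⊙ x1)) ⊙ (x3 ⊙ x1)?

g1 = x1 ⊼ x3
g2 = x1 ⊙ x3
g3 = x1 ⊙ g1 = x1 ⊙ (x1 ⊼ x3)
g4 = x3 ⊙ g3 = x3 ⊙ (x1 ⊙ (x1 ⊼ x3))
g5 = g4 ⊙ g2 = (x3 ⊙ (x1 ⊙ (x1 ⊼ x3))) ⊙ (x1 ⊙ x3)
At x1=1, x2=0, x3=1: circuit gives 0, formula gives 0.
At x1=0, x2=0, x3=0: circuit gives 1, formula gives 1.
Agrees on all 8 inputs.

Yes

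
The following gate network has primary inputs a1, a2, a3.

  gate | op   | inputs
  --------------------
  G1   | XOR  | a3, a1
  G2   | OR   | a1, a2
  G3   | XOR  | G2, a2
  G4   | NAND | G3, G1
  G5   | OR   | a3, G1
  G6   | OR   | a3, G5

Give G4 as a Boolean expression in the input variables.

((a1 OR a2) XOR a2) NAND (a3 XOR a1)

G1 = a3 XOR a1
G2 = a1 OR a2
G3 = G2 XOR a2 = (a1 OR a2) XOR a2
G4 = G3 NAND G1 = ((a1 OR a2) XOR a2) NAND (a3 XOR a1)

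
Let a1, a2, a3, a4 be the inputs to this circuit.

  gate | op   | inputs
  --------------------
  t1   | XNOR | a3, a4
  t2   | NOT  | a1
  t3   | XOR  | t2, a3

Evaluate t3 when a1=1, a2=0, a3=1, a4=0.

t2 = NOT 1 = 0
t3 = 0 XOR 1 = 1

1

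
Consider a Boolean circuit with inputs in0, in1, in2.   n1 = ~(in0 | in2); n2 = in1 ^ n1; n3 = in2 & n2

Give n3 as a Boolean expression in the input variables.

n1 = ~(in0 | in2)
n2 = in1 ^ n1 = in1 ^ (~(in0 | in2))
n3 = in2 & n2 = in2 & (in1 ^ (~(in0 | in2)))

in2 & (in1 ^ (~(in0 | in2)))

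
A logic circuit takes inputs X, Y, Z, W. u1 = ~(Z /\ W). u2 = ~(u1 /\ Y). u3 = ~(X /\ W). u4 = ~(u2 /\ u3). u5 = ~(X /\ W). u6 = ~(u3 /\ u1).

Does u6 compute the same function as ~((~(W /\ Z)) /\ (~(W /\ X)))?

Yes

u1 = ~(Z /\ W)
u3 = ~(X /\ W)
u6 = ~(u3 /\ u1) = ~((~(X /\ W)) /\ (~(Z /\ W)))
At X=0, Y=0, Z=0, W=0: circuit gives 0, formula gives 0.
At X=0, Y=0, Z=1, W=1: circuit gives 1, formula gives 1.
Agrees on all 16 inputs.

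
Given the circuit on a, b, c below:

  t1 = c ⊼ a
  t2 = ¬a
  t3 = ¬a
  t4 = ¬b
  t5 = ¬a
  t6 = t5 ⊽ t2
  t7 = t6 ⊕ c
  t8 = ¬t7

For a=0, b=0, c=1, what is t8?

0

t2 = ¬0 = 1
t5 = ¬0 = 1
t6 = 1 ⊽ 1 = 0
t7 = 0 ⊕ 1 = 1
t8 = ¬1 = 0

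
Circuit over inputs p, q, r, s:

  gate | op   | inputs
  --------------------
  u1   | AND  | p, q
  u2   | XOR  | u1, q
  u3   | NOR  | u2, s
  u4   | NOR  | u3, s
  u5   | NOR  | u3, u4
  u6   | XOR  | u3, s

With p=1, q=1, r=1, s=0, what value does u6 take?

u1 = 1 AND 1 = 1
u2 = 1 XOR 1 = 0
u3 = 0 NOR 0 = 1
u6 = 1 XOR 0 = 1

1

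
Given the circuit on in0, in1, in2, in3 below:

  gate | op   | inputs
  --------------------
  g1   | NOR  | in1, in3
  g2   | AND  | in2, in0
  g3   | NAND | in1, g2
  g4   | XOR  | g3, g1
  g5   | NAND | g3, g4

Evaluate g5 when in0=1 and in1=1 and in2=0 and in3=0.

g1 = 1 NOR 0 = 0
g2 = 0 AND 1 = 0
g3 = 1 NAND 0 = 1
g4 = 1 XOR 0 = 1
g5 = 1 NAND 1 = 0

0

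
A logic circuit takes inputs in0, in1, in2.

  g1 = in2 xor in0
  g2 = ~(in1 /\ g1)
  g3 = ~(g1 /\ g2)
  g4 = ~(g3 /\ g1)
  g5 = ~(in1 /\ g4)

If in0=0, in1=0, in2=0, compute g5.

g1 = 0 xor 0 = 0
g2 = ~(0 /\ 0) = 1
g3 = ~(0 /\ 1) = 1
g4 = ~(1 /\ 0) = 1
g5 = ~(0 /\ 1) = 1

1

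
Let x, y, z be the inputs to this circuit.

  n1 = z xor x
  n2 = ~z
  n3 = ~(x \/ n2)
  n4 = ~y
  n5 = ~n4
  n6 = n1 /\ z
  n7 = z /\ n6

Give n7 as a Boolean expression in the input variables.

n1 = z xor x
n6 = n1 /\ z = (z xor x) /\ z
n7 = z /\ n6 = z /\ ((z xor x) /\ z)

z /\ ((z xor x) /\ z)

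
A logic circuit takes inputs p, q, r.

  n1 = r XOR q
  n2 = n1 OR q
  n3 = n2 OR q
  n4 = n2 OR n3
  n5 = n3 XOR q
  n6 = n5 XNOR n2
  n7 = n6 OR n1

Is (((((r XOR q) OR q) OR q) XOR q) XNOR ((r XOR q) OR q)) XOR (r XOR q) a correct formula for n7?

No

n1 = r XOR q
n2 = n1 OR q = (r XOR q) OR q
n3 = n2 OR q = ((r XOR q) OR q) OR q
n5 = n3 XOR q = (((r XOR q) OR q) OR q) XOR q
n6 = n5 XNOR n2 = ((((r XOR q) OR q) OR q) XOR q) XNOR ((r XOR q) OR q)
n7 = n6 OR n1 = (((((r XOR q) OR q) OR q) XOR q) XNOR ((r XOR q) OR q)) OR (r XOR q)
At p=0, q=0, r=1: circuit gives 1, formula gives 0.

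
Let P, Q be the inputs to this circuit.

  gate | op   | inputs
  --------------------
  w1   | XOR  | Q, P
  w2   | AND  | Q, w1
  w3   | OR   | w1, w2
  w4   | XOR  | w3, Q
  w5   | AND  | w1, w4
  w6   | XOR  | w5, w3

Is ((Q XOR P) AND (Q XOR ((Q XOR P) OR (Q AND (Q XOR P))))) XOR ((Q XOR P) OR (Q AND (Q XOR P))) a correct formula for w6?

w1 = Q XOR P
w2 = Q AND w1 = Q AND (Q XOR P)
w3 = w1 OR w2 = (Q XOR P) OR (Q AND (Q XOR P))
w4 = w3 XOR Q = ((Q XOR P) OR (Q AND (Q XOR P))) XOR Q
w5 = w1 AND w4 = (Q XOR P) AND (((Q XOR P) OR (Q AND (Q XOR P))) XOR Q)
w6 = w5 XOR w3 = ((Q XOR P) AND (((Q XOR P) OR (Q AND (Q XOR P))) XOR Q)) XOR ((Q XOR P) OR (Q AND (Q XOR P)))
At P=0, Q=0: circuit gives 0, formula gives 0.
At P=0, Q=1: circuit gives 1, formula gives 1.
Agrees on all 4 inputs.

Yes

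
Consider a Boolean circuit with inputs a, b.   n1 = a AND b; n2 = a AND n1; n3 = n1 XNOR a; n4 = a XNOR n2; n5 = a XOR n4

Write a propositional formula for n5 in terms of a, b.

n1 = a AND b
n2 = a AND n1 = a AND (a AND b)
n4 = a XNOR n2 = a XNOR (a AND (a AND b))
n5 = a XOR n4 = a XOR (a XNOR (a AND (a AND b)))

a XOR (a XNOR (a AND (a AND b)))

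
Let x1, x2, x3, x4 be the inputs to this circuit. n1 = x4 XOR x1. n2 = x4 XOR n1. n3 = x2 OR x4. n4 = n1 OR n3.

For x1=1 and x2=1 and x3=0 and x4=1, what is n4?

n1 = 1 XOR 1 = 0
n3 = 1 OR 1 = 1
n4 = 0 OR 1 = 1

1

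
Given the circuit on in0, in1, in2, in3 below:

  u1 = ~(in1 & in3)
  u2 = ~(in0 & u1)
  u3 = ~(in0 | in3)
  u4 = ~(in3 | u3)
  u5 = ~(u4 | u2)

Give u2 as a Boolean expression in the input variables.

~(in0 & (~(in1 & in3)))

u1 = ~(in1 & in3)
u2 = ~(in0 & u1) = ~(in0 & (~(in1 & in3)))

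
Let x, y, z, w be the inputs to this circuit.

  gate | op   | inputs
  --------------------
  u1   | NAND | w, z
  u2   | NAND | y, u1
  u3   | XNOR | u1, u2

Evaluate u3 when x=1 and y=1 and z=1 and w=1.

0

u1 = 1 NAND 1 = 0
u2 = 1 NAND 0 = 1
u3 = 0 XNOR 1 = 0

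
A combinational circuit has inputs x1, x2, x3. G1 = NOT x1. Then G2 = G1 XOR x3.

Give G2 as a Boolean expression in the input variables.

NOT x1 XOR x3

G1 = NOT x1
G2 = G1 XOR x3 = NOT x1 XOR x3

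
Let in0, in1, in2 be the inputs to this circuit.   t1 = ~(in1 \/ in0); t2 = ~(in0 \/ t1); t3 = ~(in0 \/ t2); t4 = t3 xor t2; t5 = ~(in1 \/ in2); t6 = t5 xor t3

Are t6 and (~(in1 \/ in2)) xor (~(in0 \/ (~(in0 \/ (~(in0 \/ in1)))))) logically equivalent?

Yes

t1 = ~(in1 \/ in0)
t2 = ~(in0 \/ t1) = ~(in0 \/ (~(in1 \/ in0)))
t3 = ~(in0 \/ t2) = ~(in0 \/ (~(in0 \/ (~(in1 \/ in0)))))
t5 = ~(in1 \/ in2)
t6 = t5 xor t3 = (~(in1 \/ in2)) xor (~(in0 \/ (~(in0 \/ (~(in1 \/ in0))))))
At in0=0, in1=0, in2=0: circuit gives 0, formula gives 0.
At in0=0, in1=0, in2=1: circuit gives 1, formula gives 1.
Agrees on all 8 inputs.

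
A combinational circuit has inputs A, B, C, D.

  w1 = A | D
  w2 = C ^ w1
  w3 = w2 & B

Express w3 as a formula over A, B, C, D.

w1 = A | D
w2 = C ^ w1 = C ^ (A | D)
w3 = w2 & B = (C ^ (A | D)) & B

(C ^ (A | D)) & B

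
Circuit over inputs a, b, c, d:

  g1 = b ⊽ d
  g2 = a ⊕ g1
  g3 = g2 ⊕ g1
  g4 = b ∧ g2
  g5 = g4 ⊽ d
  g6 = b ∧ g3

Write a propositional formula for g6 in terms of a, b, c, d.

b ∧ ((a ⊕ (b ⊽ d)) ⊕ (b ⊽ d))

g1 = b ⊽ d
g2 = a ⊕ g1 = a ⊕ (b ⊽ d)
g3 = g2 ⊕ g1 = (a ⊕ (b ⊽ d)) ⊕ (b ⊽ d)
g6 = b ∧ g3 = b ∧ ((a ⊕ (b ⊽ d)) ⊕ (b ⊽ d))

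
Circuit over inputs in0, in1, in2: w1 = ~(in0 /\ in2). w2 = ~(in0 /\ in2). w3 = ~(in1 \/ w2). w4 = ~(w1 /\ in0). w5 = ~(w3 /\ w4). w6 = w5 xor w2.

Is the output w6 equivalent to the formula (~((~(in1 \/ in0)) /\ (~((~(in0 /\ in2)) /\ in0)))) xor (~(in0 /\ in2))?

No

w1 = ~(in0 /\ in2)
w2 = ~(in0 /\ in2)
w3 = ~(in1 \/ w2) = ~(in1 \/ (~(in0 /\ in2)))
w4 = ~(w1 /\ in0) = ~((~(in0 /\ in2)) /\ in0)
w5 = ~(w3 /\ w4) = ~((~(in1 \/ (~(in0 /\ in2)))) /\ (~((~(in0 /\ in2)) /\ in0)))
w6 = w5 xor w2 = (~((~(in1 \/ (~(in0 /\ in2)))) /\ (~((~(in0 /\ in2)) /\ in0)))) xor (~(in0 /\ in2))
At in0=0, in1=0, in2=0: circuit gives 0, formula gives 1.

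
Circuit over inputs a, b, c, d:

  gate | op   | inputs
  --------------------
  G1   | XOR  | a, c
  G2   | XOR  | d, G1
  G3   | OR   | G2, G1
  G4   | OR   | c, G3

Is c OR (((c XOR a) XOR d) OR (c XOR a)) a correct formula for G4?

Yes

G1 = a XOR c
G2 = d XOR G1 = d XOR (a XOR c)
G3 = G2 OR G1 = (d XOR (a XOR c)) OR (a XOR c)
G4 = c OR G3 = c OR ((d XOR (a XOR c)) OR (a XOR c))
At a=0, b=0, c=0, d=0: circuit gives 0, formula gives 0.
At a=0, b=0, c=0, d=1: circuit gives 1, formula gives 1.
Agrees on all 16 inputs.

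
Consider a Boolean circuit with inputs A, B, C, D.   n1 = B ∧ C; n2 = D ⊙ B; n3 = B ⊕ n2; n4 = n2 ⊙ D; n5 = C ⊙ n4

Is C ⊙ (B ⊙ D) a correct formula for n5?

n2 = D ⊙ B
n4 = n2 ⊙ D = (D ⊙ B) ⊙ D
n5 = C ⊙ n4 = C ⊙ ((D ⊙ B) ⊙ D)
At A=0, B=0, C=0, D=0: circuit gives 1, formula gives 0.

No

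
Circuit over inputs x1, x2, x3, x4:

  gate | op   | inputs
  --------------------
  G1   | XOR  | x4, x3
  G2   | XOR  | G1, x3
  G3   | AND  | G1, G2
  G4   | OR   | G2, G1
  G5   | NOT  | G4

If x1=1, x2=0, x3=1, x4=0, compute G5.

0

G1 = 0 XOR 1 = 1
G2 = 1 XOR 1 = 0
G4 = 0 OR 1 = 1
G5 = NOT 1 = 0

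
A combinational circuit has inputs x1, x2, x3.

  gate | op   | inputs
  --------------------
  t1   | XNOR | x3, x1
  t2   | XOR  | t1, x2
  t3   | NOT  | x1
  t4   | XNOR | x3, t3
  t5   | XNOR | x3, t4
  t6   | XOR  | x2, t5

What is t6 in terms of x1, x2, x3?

t3 = NOT x1
t4 = x3 XNOR t3 = x3 XNOR NOT x1
t5 = x3 XNOR t4 = x3 XNOR (x3 XNOR NOT x1)
t6 = x2 XOR t5 = x2 XOR (x3 XNOR (x3 XNOR NOT x1))

x2 XOR (x3 XNOR (x3 XNOR NOT x1))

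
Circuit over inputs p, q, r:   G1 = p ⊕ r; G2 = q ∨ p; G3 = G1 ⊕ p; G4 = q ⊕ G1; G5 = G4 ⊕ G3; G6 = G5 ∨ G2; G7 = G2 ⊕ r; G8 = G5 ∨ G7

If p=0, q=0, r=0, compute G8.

G1 = 0 ⊕ 0 = 0
G2 = 0 ∨ 0 = 0
G3 = 0 ⊕ 0 = 0
G4 = 0 ⊕ 0 = 0
G5 = 0 ⊕ 0 = 0
G7 = 0 ⊕ 0 = 0
G8 = 0 ∨ 0 = 0

0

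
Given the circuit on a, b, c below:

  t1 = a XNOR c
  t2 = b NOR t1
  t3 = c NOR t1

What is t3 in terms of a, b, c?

t1 = a XNOR c
t3 = c NOR t1 = c NOR (a XNOR c)

c NOR (a XNOR c)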